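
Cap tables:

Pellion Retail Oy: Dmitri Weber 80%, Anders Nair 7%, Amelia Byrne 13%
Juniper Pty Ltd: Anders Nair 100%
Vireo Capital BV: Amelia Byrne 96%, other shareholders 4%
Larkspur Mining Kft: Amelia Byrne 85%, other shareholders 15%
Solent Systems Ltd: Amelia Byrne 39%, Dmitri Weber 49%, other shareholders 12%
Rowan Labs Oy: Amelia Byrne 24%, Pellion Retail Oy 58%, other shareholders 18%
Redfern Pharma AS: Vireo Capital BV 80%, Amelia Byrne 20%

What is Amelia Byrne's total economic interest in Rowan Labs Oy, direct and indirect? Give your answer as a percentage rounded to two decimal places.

Amelia reaches Rowan along 2 paths.
Direct stake: 24% = 24%.
Via Pellion: 13% × 58% = 7.54%.
Total: 24% + 7.54% = 31.54%.

31.54%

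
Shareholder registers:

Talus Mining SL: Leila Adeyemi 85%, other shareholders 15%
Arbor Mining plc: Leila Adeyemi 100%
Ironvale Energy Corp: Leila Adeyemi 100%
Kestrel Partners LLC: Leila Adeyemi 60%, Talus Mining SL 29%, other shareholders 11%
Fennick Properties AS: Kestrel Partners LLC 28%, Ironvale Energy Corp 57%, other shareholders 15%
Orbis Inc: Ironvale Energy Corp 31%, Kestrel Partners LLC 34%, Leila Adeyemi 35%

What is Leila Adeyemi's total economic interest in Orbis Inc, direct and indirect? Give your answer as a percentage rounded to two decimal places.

Leila reaches Orbis along 4 paths.
Via Ironvale: 100% × 31% = 31%.
Via Kestrel: 60% × 34% = 20.4%.
Via Talus → Kestrel: 85% × 29% × 34% = 8.381%.
Direct stake: 35% = 35%.
Total: 31% + 20.4% + 8.381% + 35% = 94.781%.
Rounded: 94.78%.

94.78%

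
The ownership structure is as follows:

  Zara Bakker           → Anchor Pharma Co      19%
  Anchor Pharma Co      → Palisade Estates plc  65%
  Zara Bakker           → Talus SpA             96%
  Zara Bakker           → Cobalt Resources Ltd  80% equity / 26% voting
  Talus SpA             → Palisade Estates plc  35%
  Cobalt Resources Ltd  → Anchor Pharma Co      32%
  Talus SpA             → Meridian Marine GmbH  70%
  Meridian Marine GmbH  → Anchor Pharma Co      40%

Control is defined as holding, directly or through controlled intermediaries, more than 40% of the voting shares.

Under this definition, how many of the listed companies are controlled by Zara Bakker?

Zara holds 96% of Talus, so Zara controls Talus.
Talus holds 70% of Meridian, so Zara controls Meridian.
Meridian and Zara together hold 40% + 19% = 59% of Anchor, so Zara controls Anchor.
Anchor and Talus together hold 65% + 35% = 100% of Palisade, so Zara controls Palisade.
No other company's threshold is met.
Zara controls 4 companies.

4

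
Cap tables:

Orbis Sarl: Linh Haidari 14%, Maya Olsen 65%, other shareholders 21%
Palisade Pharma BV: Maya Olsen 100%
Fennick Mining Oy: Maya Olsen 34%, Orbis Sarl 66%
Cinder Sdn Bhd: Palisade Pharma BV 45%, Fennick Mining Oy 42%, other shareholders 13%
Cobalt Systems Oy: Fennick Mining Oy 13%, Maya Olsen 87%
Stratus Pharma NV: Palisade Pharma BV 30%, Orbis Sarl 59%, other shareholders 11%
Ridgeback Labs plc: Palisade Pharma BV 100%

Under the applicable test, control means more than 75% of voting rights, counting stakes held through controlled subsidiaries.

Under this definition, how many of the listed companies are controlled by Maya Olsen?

Maya holds 100% of Palisade, so Maya controls Palisade.
Maya holds 87% of Cobalt, so Maya controls Cobalt.
Palisade holds 100% of Ridgeback, so Maya controls Ridgeback.
No other company's threshold is met.
Maya controls 3 companies.

3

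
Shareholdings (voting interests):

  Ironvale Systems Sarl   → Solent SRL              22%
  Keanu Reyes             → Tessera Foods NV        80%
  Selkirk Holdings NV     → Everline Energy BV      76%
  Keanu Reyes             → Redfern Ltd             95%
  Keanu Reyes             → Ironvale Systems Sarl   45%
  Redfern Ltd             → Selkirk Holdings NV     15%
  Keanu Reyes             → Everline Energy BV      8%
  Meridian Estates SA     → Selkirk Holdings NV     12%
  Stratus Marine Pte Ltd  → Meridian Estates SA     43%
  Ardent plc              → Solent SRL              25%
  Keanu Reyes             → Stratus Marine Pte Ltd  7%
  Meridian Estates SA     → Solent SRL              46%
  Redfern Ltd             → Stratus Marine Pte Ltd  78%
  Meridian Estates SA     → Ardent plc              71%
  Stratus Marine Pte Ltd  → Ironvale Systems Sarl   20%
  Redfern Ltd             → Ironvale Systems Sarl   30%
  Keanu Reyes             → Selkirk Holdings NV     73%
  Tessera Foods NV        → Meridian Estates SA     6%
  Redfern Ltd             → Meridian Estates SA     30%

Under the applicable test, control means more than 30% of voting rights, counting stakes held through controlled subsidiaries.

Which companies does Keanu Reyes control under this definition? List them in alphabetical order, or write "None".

Ardent plc, Everline Energy BV, Ironvale Systems Sarl, Meridian Estates SA, Redfern Ltd, Selkirk Holdings NV, Solent SRL, Stratus Marine Pte Ltd, Tessera Foods NV

Keanu holds 95% of Redfern, so Keanu controls Redfern.
Keanu holds 80% of Tessera, so Keanu controls Tessera.
Keanu and Redfern together hold 7% + 78% = 85% of Stratus, so Keanu controls Stratus.
Keanu and Stratus and Redfern together hold 45% + 20% + 30% = 95% of Ironvale, so Keanu controls Ironvale.
Redfern and Tessera and Stratus together hold 30% + 6% + 43% = 79% of Meridian, so Keanu controls Meridian.
Meridian and Redfern and Keanu together hold 12% + 15% + 73% = 100% of Selkirk, so Keanu controls Selkirk.
Meridian holds 71% of Ardent, so Keanu controls Ardent.
Selkirk and Keanu together hold 76% + 8% = 84% of Everline, so Keanu controls Everline.
Meridian and Ardent and Ironvale together hold 46% + 25% + 22% = 93% of Solent, so Keanu controls Solent.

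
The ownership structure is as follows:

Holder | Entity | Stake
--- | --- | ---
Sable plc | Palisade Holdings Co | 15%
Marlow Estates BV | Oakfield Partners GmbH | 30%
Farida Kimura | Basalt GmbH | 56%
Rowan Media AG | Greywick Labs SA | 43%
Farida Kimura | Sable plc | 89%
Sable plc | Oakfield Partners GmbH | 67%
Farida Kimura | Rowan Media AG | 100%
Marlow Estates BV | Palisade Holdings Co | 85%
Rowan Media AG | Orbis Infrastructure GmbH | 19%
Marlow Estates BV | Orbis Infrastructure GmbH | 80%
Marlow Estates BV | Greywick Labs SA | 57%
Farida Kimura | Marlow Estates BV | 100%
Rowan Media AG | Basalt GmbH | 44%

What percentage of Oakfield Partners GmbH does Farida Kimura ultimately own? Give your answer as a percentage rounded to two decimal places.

89.63%

Farida reaches Oakfield along 2 paths.
Via Marlow: 100% × 30% = 30%.
Via Sable: 89% × 67% = 59.63%.
Total: 30% + 59.63% = 89.63%.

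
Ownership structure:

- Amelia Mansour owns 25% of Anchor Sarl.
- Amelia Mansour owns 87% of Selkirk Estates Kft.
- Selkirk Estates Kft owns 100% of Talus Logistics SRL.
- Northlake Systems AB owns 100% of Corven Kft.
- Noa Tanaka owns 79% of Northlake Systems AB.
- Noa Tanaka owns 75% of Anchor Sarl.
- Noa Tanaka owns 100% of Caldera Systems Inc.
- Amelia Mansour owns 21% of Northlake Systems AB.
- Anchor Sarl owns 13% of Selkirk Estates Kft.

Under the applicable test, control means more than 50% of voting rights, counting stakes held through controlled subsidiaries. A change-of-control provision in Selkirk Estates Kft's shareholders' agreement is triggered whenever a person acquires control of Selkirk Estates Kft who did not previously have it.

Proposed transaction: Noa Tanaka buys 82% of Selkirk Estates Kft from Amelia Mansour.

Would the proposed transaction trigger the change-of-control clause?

Yes

The purchase adds only to Noa's holdings (Amelia's stake shrinks), so Noa is the only person who could newly come to control Selkirk.
Noa holds 75% of Anchor, so Noa controls Anchor.
Noa holds 79% of Northlake, so Noa controls Northlake.
Noa holds 100% of Caldera, so Noa controls Caldera.
Northlake holds 100% of Corven, so Noa controls Corven.
In Selkirk, Noa's side holds only 13%, not > 50%.
So before the transaction, Noa does not control Selkirk.
After the purchase, Noa holds 82% of Selkirk directly, and Amelia's stake falls to 5%.
Anchor and Noa together hold 13% + 82% = 95% of Selkirk, so Noa controls Selkirk.
Noa did not control Selkirk before and does after, so the clause is triggered.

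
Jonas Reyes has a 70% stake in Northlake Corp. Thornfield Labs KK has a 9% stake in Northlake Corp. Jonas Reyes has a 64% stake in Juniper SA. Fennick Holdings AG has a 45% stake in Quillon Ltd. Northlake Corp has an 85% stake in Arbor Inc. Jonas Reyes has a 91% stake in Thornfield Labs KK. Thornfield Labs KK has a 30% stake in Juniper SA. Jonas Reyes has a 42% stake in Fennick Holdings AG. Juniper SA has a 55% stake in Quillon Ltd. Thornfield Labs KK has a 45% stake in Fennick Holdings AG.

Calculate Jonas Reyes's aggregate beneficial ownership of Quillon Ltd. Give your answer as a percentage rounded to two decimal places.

Jonas reaches Quillon along 4 paths.
Via Thornfield → Fennick: 91% × 45% × 45% = 18.4275%.
Via Fennick: 42% × 45% = 18.9%.
Via Juniper: 64% × 55% = 35.2%.
Via Thornfield → Juniper: 91% × 30% × 55% = 15.015%.
Total: 18.4275% + 18.9% + 35.2% + 15.015% = 87.5425%.
Rounded: 87.54%.

87.54%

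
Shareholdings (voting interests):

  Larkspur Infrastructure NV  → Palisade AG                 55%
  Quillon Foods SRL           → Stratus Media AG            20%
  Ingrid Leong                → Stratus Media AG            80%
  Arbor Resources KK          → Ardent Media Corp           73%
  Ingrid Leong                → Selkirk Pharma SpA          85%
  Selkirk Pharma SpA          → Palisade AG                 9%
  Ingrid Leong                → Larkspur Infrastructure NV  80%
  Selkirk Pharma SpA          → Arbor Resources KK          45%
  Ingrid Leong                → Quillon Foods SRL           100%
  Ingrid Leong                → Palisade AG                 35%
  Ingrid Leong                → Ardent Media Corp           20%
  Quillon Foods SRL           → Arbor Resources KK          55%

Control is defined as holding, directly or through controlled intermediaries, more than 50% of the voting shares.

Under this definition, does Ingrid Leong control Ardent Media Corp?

Ingrid holds 85% of Selkirk, so Ingrid controls Selkirk.
Ingrid holds 100% of Quillon, so Ingrid controls Quillon.
Quillon and Selkirk together hold 55% + 45% = 100% of Arbor, so Ingrid controls Arbor.
Ingrid and Arbor together hold 20% + 73% = 93% of Ardent, so Ingrid controls Ardent.

Yes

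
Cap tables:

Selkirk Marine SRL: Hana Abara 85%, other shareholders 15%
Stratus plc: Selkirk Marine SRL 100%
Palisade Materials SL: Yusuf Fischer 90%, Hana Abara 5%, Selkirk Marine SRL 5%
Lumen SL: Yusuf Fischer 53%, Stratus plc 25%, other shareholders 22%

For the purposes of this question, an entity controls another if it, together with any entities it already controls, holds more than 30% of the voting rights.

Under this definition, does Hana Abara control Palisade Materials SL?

Hana holds 85% of Selkirk, so Hana controls Selkirk.
Selkirk holds 100% of Stratus, so Hana controls Stratus.
In Palisade, Hana's side holds only 5% + 5% = 10%, not > 30%.
So Hana does not control Palisade.

No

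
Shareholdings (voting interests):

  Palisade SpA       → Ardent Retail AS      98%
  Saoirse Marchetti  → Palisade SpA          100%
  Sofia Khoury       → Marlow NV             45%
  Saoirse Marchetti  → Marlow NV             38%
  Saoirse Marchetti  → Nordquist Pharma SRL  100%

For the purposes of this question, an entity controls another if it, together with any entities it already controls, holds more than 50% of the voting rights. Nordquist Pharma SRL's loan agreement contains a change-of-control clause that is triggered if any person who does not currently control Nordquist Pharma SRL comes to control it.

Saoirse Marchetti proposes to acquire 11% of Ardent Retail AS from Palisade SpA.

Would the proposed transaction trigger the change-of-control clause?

No

The purchase adds only to Saoirse's holdings (Palisade's stake shrinks), so Saoirse is the only person who could newly come to control Nordquist.
Saoirse holds 100% of Nordquist, so Saoirse controls Nordquist.
So Saoirse already controls Nordquist before the transaction.
After the purchase, Saoirse holds 11% of Ardent directly, and Palisade's stake falls to 87%.
Saoirse controlled Nordquist already, so this is not a new person acquiring control; every other person's position is unchanged or reduced.
No new person acquires control, so the clause is not triggered.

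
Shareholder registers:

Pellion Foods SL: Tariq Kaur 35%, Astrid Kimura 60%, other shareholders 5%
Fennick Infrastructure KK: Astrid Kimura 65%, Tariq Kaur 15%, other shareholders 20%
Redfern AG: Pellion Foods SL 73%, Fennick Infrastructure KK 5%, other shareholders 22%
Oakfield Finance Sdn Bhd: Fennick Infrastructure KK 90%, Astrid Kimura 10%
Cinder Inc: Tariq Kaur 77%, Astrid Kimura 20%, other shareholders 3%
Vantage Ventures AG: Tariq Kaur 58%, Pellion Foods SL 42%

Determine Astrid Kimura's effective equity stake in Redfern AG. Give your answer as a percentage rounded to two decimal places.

Astrid reaches Redfern along 2 paths.
Via Pellion: 60% × 73% = 43.8%.
Via Fennick: 65% × 5% = 3.25%.
Total: 43.8% + 3.25% = 47.05%.

47.05%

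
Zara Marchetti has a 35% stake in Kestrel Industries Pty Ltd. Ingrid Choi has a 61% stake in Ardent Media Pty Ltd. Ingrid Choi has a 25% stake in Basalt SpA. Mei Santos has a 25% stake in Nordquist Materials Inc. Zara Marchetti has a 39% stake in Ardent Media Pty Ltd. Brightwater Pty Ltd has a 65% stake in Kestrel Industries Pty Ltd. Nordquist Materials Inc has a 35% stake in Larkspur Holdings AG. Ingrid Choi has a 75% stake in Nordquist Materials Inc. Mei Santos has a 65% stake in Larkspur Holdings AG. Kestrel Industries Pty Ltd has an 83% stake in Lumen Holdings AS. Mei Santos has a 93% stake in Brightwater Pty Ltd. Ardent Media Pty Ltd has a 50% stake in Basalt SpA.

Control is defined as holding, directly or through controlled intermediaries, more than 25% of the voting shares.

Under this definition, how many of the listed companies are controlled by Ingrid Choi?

Ingrid holds 61% of Ardent, so Ingrid controls Ardent.
Ingrid holds 75% of Nordquist, so Ingrid controls Nordquist.
Nordquist holds 35% of Larkspur, so Ingrid controls Larkspur.
Ardent and Ingrid together hold 50% + 25% = 75% of Basalt, so Ingrid controls Basalt.
No other company's threshold is met.
Ingrid controls 4 companies.

4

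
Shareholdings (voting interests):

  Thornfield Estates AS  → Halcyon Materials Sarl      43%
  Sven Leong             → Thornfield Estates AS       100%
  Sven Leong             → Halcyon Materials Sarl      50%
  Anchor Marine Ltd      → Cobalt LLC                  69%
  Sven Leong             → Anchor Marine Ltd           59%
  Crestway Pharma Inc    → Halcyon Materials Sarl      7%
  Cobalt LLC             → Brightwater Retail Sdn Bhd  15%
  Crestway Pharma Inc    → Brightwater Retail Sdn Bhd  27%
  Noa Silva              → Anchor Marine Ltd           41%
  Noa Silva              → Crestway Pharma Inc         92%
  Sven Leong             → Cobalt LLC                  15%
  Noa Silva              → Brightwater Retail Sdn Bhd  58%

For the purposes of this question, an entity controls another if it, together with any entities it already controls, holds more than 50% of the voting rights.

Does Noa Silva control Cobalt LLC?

No

Noa holds 92% of Crestway, so Noa controls Crestway.
Noa and Crestway together hold 58% + 27% = 85% of Brightwater, so Noa controls Brightwater.
Neither Noa nor any entity Noa controls holds any voting interest in Cobalt.
So Noa does not control Cobalt.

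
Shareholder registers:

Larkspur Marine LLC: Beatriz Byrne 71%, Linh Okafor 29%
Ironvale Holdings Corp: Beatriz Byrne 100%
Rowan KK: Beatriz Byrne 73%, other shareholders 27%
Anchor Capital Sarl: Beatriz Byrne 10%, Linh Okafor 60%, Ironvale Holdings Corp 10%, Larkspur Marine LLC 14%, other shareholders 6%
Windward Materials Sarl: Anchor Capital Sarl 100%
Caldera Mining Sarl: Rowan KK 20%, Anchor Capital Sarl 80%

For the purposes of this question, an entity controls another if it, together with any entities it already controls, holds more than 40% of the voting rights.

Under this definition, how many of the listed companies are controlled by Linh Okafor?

3

Linh holds 60% of Anchor, so Linh controls Anchor.
Anchor holds 100% of Windward, so Linh controls Windward.
Anchor holds 80% of Caldera, so Linh controls Caldera.
No other company's threshold is met.
Linh controls 3 companies.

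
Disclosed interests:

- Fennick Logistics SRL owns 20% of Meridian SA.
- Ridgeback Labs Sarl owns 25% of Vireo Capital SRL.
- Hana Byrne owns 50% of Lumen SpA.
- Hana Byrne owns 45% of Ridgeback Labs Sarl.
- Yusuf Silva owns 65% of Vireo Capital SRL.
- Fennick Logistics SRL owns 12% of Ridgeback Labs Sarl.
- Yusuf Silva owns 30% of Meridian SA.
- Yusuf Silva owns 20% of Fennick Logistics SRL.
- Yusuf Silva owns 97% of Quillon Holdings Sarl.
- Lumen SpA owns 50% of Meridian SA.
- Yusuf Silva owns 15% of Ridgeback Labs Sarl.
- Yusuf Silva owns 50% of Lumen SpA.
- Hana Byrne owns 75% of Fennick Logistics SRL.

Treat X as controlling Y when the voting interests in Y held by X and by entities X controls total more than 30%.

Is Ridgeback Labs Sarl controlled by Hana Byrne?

Yes

Hana holds 75% of Fennick, so Hana controls Fennick.
Fennick and Hana together hold 12% + 45% = 57% of Ridgeback, so Hana controls Ridgeback.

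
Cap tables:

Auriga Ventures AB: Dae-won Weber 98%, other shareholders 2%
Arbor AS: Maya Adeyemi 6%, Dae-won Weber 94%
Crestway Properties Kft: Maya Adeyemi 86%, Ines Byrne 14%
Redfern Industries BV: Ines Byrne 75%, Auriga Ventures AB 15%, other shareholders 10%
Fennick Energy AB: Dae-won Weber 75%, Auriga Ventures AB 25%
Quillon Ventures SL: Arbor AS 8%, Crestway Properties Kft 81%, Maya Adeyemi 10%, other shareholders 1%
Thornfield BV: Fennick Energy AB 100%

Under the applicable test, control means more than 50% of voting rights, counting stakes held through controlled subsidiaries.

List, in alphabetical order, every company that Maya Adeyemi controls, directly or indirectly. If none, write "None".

Maya holds 86% of Crestway, so Maya controls Crestway.
Crestway and Maya together hold 81% + 10% = 91% of Quillon, so Maya controls Quillon.
No other company's threshold is met.

Crestway Properties Kft, Quillon Ventures SL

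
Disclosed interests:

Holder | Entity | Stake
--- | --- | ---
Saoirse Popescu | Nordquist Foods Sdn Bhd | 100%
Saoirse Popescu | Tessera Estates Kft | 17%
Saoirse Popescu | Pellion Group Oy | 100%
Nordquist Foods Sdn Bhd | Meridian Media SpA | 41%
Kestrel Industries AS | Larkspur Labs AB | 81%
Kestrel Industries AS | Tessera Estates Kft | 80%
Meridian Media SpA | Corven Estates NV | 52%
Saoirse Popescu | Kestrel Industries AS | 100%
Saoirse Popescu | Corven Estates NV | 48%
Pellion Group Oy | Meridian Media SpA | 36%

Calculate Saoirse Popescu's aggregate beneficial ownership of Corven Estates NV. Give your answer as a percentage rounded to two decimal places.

Saoirse reaches Corven along 3 paths.
Via Nordquist → Meridian: 100% × 41% × 52% = 21.32%.
Via Pellion → Meridian: 100% × 36% × 52% = 18.72%.
Direct stake: 48% = 48%.
Total: 21.32% + 18.72% + 48% = 88.04%.

88.04%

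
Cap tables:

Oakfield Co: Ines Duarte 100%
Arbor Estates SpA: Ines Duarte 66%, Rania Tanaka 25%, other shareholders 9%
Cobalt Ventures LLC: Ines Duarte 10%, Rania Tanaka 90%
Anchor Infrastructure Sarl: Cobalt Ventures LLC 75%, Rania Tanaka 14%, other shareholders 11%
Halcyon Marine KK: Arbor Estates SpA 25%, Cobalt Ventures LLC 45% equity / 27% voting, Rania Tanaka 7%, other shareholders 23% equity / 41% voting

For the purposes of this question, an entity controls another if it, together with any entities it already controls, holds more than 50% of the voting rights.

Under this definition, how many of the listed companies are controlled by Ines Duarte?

2

Ines holds 100% of Oakfield, so Ines controls Oakfield.
Ines holds 66% of Arbor, so Ines controls Arbor.
No other company's threshold is met.
Ines controls 2 companies.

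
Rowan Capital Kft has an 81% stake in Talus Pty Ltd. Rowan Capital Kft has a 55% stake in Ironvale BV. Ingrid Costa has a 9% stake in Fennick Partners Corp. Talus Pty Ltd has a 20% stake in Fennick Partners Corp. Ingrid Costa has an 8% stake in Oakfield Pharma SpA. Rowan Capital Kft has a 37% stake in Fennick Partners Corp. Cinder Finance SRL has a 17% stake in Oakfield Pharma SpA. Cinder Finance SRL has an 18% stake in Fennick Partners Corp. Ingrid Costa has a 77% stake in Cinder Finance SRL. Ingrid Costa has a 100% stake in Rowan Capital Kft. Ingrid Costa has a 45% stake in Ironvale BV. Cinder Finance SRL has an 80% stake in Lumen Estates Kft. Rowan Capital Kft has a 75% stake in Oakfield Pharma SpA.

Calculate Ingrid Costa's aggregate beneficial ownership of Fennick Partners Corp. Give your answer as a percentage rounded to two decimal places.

Ingrid reaches Fennick along 4 paths.
Via Rowan: 100% × 37% = 37%.
Via Rowan → Talus: 100% × 81% × 20% = 16.2%.
Via Cinder: 77% × 18% = 13.86%.
Direct stake: 9% = 9%.
Total: 37% + 16.2% + 13.86% + 9% = 76.06%.

76.06%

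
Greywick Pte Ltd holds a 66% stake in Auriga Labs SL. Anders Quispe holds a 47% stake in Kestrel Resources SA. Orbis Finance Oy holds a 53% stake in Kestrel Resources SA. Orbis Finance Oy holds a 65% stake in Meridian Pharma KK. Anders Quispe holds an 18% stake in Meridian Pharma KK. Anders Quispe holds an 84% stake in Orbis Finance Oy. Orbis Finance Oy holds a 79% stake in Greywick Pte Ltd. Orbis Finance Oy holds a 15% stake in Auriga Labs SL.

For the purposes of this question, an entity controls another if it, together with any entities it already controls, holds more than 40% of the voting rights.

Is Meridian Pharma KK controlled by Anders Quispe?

Yes

Anders holds 84% of Orbis, so Anders controls Orbis.
Orbis and Anders together hold 65% + 18% = 83% of Meridian, so Anders controls Meridian.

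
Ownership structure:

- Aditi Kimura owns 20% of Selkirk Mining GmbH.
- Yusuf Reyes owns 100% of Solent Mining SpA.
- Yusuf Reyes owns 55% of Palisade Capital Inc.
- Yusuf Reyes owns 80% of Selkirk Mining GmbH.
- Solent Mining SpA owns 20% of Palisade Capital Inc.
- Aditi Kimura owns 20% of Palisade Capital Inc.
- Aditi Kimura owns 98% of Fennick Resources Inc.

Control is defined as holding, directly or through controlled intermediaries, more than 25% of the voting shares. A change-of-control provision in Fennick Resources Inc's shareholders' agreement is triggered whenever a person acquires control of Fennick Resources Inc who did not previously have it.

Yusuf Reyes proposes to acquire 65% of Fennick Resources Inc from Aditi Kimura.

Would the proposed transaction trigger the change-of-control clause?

The purchase adds only to Yusuf's holdings (Aditi's stake shrinks), so Yusuf is the only person who could newly come to control Fennick.
Yusuf holds 100% of Solent, so Yusuf controls Solent.
Yusuf and Solent together hold 55% + 20% = 75% of Palisade, so Yusuf controls Palisade.
Yusuf holds 80% of Selkirk, so Yusuf controls Selkirk.
Neither Yusuf nor any entity Yusuf controls holds any voting interest in Fennick.
So before the transaction, Yusuf does not control Fennick.
After the purchase, Yusuf holds 65% of Fennick directly, and Aditi's stake falls to 33%.
Yusuf holds 65% of Fennick, so Yusuf controls Fennick.
Yusuf did not control Fennick before and does after, so the clause is triggered.

Yes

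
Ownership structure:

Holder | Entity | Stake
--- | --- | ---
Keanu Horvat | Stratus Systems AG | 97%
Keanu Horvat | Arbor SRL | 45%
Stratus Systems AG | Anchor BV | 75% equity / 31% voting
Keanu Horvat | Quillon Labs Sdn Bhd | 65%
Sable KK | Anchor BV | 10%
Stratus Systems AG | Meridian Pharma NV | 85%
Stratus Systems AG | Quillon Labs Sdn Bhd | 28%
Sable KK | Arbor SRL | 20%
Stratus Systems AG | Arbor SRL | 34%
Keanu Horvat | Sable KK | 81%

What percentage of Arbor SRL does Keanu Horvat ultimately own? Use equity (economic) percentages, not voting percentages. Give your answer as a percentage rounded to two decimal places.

94.18%

Keanu reaches Arbor along 3 paths.
Direct stake: 45% = 45%.
Via Stratus: 97% × 34% = 32.98%.
Via Sable: 81% × 20% = 16.2%.
Total: 45% + 32.98% + 16.2% = 94.18%.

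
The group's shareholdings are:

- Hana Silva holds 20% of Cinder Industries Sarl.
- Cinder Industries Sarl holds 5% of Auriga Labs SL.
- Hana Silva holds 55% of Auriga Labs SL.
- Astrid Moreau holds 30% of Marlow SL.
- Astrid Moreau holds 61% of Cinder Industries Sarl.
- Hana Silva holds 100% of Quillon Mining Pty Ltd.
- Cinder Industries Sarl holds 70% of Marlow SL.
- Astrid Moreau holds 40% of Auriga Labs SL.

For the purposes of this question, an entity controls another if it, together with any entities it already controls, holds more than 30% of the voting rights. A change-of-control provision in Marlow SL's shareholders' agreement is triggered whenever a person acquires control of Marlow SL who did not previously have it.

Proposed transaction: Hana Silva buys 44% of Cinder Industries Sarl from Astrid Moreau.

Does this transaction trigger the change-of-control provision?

Yes

The purchase adds only to Hana's holdings (Astrid's stake shrinks), so Hana is the only person who could newly come to control Marlow.
Hana holds 55% of Auriga, so Hana controls Auriga.
Hana holds 100% of Quillon, so Hana controls Quillon.
Neither Hana nor any entity Hana controls holds any voting interest in Marlow.
So before the transaction, Hana does not control Marlow.
After the purchase, Hana's direct stake in Cinder rises to 20% + 44% = 64%, and Astrid's stake falls to 17%.
Hana holds 64% of Cinder, so Hana controls Cinder.
Cinder holds 70% of Marlow, so Hana controls Marlow.
Hana did not control Marlow before and does after, so the clause is triggered.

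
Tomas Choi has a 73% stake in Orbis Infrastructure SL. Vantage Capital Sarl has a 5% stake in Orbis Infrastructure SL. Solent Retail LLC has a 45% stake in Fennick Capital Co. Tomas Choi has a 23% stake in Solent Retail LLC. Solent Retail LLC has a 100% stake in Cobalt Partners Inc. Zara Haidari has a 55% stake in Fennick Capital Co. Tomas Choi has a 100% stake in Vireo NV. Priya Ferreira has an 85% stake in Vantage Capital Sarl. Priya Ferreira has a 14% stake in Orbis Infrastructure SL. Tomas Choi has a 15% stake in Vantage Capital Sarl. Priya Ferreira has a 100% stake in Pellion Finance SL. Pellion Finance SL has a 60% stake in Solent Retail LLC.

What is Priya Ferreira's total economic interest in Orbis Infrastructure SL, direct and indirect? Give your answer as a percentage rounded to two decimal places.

Priya reaches Orbis along 2 paths.
Via Vantage: 85% × 5% = 4.25%.
Direct stake: 14% = 14%.
Total: 4.25% + 14% = 18.25%.

18.25%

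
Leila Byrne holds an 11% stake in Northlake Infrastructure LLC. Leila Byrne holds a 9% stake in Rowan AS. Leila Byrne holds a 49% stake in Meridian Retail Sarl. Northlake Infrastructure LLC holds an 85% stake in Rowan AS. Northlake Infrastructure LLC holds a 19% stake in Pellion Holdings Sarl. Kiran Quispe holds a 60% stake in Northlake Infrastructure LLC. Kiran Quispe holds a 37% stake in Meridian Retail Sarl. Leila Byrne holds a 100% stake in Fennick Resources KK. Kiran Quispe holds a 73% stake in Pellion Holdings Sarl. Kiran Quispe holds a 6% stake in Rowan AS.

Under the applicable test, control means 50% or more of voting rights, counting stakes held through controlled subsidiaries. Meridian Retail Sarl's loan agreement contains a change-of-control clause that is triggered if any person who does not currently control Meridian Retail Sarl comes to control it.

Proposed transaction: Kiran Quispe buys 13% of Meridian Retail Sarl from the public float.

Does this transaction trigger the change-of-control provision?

Yes

The purchase changes only Kiran's holdings, so Kiran is the only person who could newly come to control Meridian.
Kiran holds 60% of Northlake, so Kiran controls Northlake.
Northlake and Kiran together hold 19% + 73% = 92% of Pellion, so Kiran controls Pellion.
Northlake and Kiran together hold 85% + 6% = 91% of Rowan, so Kiran controls Rowan.
In Meridian, Kiran's side holds only 37%, not ≥ 50%.
So before the transaction, Kiran does not control Meridian.
After the purchase, Kiran's direct stake in Meridian rises to 37% + 13% = 50%.
Kiran holds 50% of Meridian, so Kiran controls Meridian.
Kiran did not control Meridian before and does after, so the clause is triggered.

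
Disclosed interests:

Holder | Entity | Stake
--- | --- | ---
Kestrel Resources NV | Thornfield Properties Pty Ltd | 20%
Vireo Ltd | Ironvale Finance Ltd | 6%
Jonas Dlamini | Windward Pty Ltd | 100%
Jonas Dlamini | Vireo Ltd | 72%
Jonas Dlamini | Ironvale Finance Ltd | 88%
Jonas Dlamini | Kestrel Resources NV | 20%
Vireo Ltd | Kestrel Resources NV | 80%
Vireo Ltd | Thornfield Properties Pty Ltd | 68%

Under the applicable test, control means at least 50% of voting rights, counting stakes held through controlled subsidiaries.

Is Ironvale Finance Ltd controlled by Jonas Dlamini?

Jonas holds 72% of Vireo, so Jonas controls Vireo.
Jonas and Vireo together hold 88% + 6% = 94% of Ironvale, so Jonas controls Ironvale.

Yes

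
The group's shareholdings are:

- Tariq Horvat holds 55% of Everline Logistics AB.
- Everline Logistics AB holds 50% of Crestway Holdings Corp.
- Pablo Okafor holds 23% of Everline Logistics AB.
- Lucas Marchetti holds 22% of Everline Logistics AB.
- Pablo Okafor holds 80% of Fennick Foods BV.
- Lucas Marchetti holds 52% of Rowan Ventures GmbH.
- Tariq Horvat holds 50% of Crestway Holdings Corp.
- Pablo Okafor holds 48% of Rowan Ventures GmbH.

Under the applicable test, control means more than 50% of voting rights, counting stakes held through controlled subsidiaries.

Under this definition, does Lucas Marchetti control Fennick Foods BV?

No

Lucas holds 52% of Rowan, so Lucas controls Rowan.
Neither Lucas nor any entity Lucas controls holds any voting interest in Fennick.
So Lucas does not control Fennick.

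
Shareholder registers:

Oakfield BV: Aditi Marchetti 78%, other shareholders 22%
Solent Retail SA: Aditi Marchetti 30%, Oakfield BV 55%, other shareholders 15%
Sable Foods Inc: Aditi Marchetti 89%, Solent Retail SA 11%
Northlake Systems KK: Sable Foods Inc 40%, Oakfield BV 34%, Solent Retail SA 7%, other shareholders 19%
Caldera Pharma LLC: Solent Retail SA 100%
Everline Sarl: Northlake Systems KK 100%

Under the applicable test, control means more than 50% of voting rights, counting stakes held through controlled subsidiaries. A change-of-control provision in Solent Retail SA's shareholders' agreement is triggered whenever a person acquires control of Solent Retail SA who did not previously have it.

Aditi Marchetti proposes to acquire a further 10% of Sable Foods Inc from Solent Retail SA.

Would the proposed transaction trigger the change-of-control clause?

The purchase adds only to Aditi's holdings (Solent's stake shrinks), so Aditi is the only person who could newly come to control Solent.
Aditi holds 78% of Oakfield, so Aditi controls Oakfield.
Aditi and Oakfield together hold 30% + 55% = 85% of Solent, so Aditi controls Solent.
So Aditi already controls Solent before the transaction.
After the purchase, Aditi's direct stake in Sable rises to 89% + 10% = 99%, and Solent's stake falls to 1%.
Aditi controlled Solent already, so this is not a new person acquiring control; every other person's position is unchanged or reduced.
No new person acquires control, so the clause is not triggered.

No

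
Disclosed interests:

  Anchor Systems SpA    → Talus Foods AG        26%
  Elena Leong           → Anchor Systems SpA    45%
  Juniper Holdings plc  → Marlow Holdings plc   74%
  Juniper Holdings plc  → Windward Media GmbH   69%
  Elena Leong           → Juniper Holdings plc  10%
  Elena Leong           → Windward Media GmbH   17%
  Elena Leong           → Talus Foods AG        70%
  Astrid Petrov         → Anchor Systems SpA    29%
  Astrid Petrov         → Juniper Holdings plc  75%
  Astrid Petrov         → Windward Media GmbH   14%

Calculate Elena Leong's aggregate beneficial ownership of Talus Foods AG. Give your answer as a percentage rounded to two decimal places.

81.70%

Elena reaches Talus along 2 paths.
Direct stake: 70% = 70%.
Via Anchor: 45% × 26% = 11.7%.
Total: 70% + 11.7% = 81.7%.
Rounded: 81.70%.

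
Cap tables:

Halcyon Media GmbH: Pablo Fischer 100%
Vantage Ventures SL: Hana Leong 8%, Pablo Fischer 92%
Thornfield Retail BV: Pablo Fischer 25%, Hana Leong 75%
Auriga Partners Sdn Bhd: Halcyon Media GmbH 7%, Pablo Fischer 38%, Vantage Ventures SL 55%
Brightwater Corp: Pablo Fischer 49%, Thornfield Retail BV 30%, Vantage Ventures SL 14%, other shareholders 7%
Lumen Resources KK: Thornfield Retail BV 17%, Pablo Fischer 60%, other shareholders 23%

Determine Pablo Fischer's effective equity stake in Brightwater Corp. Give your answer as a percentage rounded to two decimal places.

69.38%

Pablo reaches Brightwater along 3 paths.
Direct stake: 49% = 49%.
Via Thornfield: 25% × 30% = 7.5%.
Via Vantage: 92% × 14% = 12.88%.
Total: 49% + 7.5% + 12.88% = 69.38%.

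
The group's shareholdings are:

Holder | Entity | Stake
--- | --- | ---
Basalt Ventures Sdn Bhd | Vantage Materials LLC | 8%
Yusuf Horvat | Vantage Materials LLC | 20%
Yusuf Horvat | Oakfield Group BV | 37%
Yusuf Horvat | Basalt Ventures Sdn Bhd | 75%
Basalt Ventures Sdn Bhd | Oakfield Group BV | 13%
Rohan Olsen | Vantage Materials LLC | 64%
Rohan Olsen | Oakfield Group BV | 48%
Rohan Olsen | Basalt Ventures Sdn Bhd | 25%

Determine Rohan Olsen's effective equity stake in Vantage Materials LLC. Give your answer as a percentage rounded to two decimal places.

66.00%

Rohan reaches Vantage along 2 paths.
Direct stake: 64% = 64%.
Via Basalt: 25% × 8% = 2%.
Total: 64% + 2% = 66%.
Rounded: 66.00%.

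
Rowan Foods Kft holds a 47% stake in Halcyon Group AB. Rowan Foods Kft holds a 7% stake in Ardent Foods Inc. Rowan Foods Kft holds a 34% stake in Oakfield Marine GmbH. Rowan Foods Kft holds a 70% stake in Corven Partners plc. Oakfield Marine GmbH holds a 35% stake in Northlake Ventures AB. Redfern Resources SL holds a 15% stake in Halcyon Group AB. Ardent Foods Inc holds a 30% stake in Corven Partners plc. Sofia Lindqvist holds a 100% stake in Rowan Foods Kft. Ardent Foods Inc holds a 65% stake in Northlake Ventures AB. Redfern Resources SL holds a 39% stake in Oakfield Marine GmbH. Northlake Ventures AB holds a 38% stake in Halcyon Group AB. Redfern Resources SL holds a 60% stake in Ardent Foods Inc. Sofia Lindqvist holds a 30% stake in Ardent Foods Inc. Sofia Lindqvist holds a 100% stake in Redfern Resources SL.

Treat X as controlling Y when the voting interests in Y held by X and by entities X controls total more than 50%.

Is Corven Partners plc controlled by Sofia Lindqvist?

Yes

Sofia holds 100% of Rowan, so Sofia controls Rowan.
Sofia holds 100% of Redfern, so Sofia controls Redfern.
Sofia and Redfern and Rowan together hold 30% + 60% + 7% = 97% of Ardent, so Sofia controls Ardent.
Rowan and Ardent together hold 70% + 30% = 100% of Corven, so Sofia controls Corven.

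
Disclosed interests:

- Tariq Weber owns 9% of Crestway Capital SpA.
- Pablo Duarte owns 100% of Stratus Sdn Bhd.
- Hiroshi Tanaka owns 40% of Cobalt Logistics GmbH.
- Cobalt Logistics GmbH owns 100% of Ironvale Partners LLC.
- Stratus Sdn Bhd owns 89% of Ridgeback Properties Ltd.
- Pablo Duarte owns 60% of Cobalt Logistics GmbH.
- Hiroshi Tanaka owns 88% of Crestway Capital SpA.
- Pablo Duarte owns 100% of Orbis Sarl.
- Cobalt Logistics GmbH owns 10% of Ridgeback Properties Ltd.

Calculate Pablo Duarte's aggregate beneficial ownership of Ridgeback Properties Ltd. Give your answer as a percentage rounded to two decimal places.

95.00%

Pablo reaches Ridgeback along 2 paths.
Via Cobalt: 60% × 10% = 6%.
Via Stratus: 100% × 89% = 89%.
Total: 6% + 89% = 95%.
Rounded: 95.00%.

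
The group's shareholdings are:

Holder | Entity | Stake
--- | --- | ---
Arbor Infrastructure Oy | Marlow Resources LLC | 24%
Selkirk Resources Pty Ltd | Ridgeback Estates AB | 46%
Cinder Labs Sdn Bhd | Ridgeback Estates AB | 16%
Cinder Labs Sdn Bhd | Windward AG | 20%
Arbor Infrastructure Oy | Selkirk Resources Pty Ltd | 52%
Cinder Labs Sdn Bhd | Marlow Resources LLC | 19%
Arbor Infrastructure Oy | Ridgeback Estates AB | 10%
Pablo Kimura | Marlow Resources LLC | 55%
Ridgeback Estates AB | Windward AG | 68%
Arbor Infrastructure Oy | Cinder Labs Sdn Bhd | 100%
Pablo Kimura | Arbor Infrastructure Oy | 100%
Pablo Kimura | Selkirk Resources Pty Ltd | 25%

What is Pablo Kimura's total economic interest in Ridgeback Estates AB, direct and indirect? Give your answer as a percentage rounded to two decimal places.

61.42%

Pablo reaches Ridgeback along 4 paths.
Via Arbor → Selkirk: 100% × 52% × 46% = 23.92%.
Via Selkirk: 25% × 46% = 11.5%.
Via Arbor: 100% × 10% = 10%.
Via Arbor → Cinder: 100% × 100% × 16% = 16%.
Total: 23.92% + 11.5% + 10% + 16% = 61.42%.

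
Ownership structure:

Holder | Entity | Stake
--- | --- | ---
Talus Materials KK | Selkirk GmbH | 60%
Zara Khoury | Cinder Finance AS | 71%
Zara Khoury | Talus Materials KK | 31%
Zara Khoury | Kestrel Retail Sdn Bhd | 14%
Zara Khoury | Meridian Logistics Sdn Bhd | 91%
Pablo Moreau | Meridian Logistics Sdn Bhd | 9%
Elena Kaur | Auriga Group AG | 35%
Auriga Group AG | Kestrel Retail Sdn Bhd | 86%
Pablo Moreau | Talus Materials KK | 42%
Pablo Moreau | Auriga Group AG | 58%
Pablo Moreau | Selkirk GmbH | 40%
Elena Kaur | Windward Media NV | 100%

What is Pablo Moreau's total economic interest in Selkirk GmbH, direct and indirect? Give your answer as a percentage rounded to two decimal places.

65.20%

Pablo reaches Selkirk along 2 paths.
Via Talus: 42% × 60% = 25.2%.
Direct stake: 40% = 40%.
Total: 25.2% + 40% = 65.2%.
Rounded: 65.20%.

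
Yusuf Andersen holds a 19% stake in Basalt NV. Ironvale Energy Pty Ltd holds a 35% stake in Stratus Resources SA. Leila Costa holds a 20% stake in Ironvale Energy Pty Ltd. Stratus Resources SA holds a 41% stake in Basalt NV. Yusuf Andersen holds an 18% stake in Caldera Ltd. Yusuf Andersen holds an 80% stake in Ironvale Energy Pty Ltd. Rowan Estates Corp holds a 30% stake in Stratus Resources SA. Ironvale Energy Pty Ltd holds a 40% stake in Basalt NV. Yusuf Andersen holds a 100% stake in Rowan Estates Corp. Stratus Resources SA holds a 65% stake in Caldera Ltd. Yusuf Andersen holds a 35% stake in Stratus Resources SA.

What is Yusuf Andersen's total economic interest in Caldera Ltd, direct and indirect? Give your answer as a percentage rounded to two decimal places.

Yusuf reaches Caldera along 4 paths.
Direct stake: 18% = 18%.
Via Stratus: 35% × 65% = 22.75%.
Via Ironvale → Stratus: 80% × 35% × 65% = 18.2%.
Via Rowan → Stratus: 100% × 30% × 65% = 19.5%.
Total: 18% + 22.75% + 18.2% + 19.5% = 78.45%.

78.45%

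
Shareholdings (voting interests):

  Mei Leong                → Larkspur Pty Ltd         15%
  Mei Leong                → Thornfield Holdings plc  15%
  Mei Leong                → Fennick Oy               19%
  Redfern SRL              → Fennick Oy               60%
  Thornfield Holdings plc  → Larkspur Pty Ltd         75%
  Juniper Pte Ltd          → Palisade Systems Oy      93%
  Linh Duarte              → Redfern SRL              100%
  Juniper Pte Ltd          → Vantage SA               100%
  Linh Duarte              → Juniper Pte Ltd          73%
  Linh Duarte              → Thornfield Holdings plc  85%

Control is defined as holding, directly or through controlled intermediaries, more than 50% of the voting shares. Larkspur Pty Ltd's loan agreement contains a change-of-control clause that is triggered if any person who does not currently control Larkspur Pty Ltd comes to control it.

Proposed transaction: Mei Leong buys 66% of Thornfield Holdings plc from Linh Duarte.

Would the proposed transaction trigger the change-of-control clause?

The purchase adds only to Mei's holdings (Linh's stake shrinks), so Mei is the only person who could newly come to control Larkspur.
Mei's largest direct stake is 19% in Fennick, which does not meet the threshold, so Mei controls no company.
In Larkspur, Mei's side holds only 15%, not > 50%.
So before the transaction, Mei does not control Larkspur.
After the purchase, Mei's direct stake in Thornfield rises to 15% + 66% = 81%, and Linh's stake falls to 19%.
Mei holds 81% of Thornfield, so Mei controls Thornfield.
Mei and Thornfield together hold 15% + 75% = 90% of Larkspur, so Mei controls Larkspur.
Mei did not control Larkspur before and does after, so the clause is triggered.

Yes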